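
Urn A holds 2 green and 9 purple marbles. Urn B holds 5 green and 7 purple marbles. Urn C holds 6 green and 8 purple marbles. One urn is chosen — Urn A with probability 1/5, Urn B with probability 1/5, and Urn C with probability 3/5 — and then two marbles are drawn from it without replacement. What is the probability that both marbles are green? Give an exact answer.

9973/75075

From Urn A: P(both green) = (2/11)(1/10) = 1/55.
From Urn B: P(both green) = (5/12)(4/11) = 5/33.
From Urn C: P(both green) = (6/14)(5/13) = 15/91.
Total probability = (1/5)(1/55) + (1/5)(5/33) + (3/5)(15/91) = 9973/75075.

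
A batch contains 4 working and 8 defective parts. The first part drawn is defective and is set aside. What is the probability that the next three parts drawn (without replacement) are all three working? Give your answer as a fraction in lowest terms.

4/165

With the first part removed, 4 working remain out of 11.
P = 4/11 × 3/10 × 2/9 = 24/990 = 4/165.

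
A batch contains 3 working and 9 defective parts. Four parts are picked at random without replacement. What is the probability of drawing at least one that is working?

P(no working) = 9/12 × 8/11 × 7/10 × 6/9 = 3024/11880 = 14/55.
P(at least one) = 1 − 14/55 = 41/55.

41/55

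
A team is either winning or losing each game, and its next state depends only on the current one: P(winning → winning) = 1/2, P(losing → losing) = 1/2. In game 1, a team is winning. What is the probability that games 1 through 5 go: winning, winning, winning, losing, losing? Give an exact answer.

Game 1 is given. For each transition, use the conditional probability from the current state:
P(winning | winning) = 1/2; P(winning | winning) = 1/2; P(losing | winning) = 1/2; P(losing | losing) = 1/2.
P = 1/2 × 1/2 × 1/2 × 1/2 = 1/16.

1/16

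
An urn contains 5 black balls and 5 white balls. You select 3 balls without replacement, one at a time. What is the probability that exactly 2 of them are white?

5/12

One ordering (white drawn first) has probability 5/10 × 4/9 × 5/8 = 100/720 = 5/36.
There are C(3,2) = 3 such orderings, each equally likely, so P = 3 × 5/36 = 5/12.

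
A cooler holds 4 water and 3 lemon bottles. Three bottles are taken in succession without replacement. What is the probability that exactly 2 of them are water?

18/35

One ordering (water drawn first) has probability 4/7 × 3/6 × 3/5 = 36/210 = 6/35.
There are C(3,2) = 3 such orderings, each equally likely, so P = 3 × 6/35 = 18/35.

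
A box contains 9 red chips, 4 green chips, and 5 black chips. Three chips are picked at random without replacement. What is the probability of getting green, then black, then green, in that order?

Chain rule:
P = 4/18 × 5/17 × 3/16 = 60/4896 = 5/408.

5/408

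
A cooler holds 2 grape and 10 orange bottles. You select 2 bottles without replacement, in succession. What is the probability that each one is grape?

P(all grape) = 2/12 × 1/11 = 2/132 = 1/66.

1/66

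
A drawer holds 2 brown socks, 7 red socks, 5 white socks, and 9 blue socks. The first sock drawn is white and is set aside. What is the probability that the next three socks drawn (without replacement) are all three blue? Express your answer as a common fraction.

3/55

With the first sock removed, 9 blue remain out of 22.
P = 9/22 × 8/21 × 7/20 = 504/9240 = 3/55.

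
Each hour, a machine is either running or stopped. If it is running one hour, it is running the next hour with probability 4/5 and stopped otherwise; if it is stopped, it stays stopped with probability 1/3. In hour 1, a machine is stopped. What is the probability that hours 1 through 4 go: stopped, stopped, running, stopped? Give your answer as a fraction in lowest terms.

Hour 1 is given. For each transition, use the conditional probability from the current state:
P(stopped | stopped) = 1/3; P(running | stopped) = 2/3; P(stopped | running) = 1/5.
P = 1/3 × 2/3 × 1/5 = 2/45.

2/45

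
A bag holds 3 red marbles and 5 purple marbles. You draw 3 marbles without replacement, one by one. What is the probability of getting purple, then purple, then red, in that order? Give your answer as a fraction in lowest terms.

Each draw changes the counts, so multiply the conditional probabilities along the sequence:
P = 5/8 × 4/7 × 3/6 = 60/336 = 5/28.

5/28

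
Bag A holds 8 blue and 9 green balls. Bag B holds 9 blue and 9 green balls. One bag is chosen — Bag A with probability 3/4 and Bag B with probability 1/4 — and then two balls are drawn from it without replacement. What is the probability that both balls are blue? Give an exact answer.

From Bag A: P(both blue) = (8/17)(7/16) = 7/34.
From Bag B: P(both blue) = (9/18)(8/17) = 4/17.
Total probability = (3/4)(7/34) + (1/4)(4/17) = 29/136.

29/136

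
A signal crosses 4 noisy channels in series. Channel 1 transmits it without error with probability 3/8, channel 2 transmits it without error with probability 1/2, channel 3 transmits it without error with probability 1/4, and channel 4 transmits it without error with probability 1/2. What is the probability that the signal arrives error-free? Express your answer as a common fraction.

Each stage is reached only if all earlier stages succeed, so
P = 3/8 × 1/2 × 1/4 × 1/2 = 3/128.

3/128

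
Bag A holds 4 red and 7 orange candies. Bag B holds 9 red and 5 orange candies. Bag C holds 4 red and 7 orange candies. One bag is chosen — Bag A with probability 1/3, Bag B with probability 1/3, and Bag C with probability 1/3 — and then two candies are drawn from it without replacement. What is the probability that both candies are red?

From Bag A: P(both red) = (4/11)(3/10) = 6/55.
From Bag B: P(both red) = (9/14)(8/13) = 36/91.
From Bag C: P(both red) = (4/11)(3/10) = 6/55.
Total probability = (1/3)(6/55) + (1/3)(36/91) + (1/3)(6/55) = 1024/5005.

1024/5005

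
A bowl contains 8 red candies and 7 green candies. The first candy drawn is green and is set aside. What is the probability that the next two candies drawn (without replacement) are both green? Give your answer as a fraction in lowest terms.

After the first draw, 6 of the remaining 14 candies are green.
P = 6/14 × 5/13 = 30/182 = 15/91.

15/91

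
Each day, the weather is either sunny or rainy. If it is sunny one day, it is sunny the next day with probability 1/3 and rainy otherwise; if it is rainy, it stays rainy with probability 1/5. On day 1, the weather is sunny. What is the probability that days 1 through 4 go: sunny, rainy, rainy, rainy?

Day 1 is given. For each transition, use the conditional probability from the current state:
P(rainy | sunny) = 2/3; P(rainy | rainy) = 1/5; P(rainy | rainy) = 1/5.
P = 2/3 × 1/5 × 1/5 = 2/75.

2/75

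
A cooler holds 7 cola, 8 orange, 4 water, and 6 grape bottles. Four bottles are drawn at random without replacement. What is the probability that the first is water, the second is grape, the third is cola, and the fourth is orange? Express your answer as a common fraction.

28/6325

Each draw changes the counts, so multiply the conditional probabilities along the sequence:
P = 4/25 × 6/24 × 7/23 × 8/22 = 1344/303600 = 28/6325.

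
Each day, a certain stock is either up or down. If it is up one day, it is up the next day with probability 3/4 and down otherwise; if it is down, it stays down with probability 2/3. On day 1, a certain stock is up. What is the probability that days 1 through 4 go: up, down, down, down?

1/9

Day 1 is given. For each transition, use the conditional probability from the current state:
P(down | up) = 1/4; P(down | down) = 2/3; P(down | down) = 2/3.
P = 1/4 × 2/3 × 2/3 = 4/36 = 1/9.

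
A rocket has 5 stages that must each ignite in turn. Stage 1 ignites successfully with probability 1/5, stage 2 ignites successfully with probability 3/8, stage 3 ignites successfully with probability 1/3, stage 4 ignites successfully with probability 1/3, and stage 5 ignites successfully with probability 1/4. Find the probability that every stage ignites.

1/480

Multiplying along the chain,
P = 1/5 × 3/8 × 1/3 × 1/3 × 1/4 = 3/1440 = 1/480.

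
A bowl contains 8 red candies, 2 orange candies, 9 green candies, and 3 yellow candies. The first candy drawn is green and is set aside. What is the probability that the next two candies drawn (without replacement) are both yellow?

With the first candy removed, 3 yellow remain out of 21.
P = 3/21 × 2/20 = 6/420 = 1/70.

1/70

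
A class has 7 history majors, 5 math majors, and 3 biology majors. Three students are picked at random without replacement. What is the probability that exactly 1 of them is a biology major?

One ordering (a biology major drawn first) has probability 3/15 × 12/14 × 11/13 = 396/2730 = 66/455.
There are C(3,1) = 3 such orderings, each equally likely, so P = 3 × 66/455 = 198/455.

198/455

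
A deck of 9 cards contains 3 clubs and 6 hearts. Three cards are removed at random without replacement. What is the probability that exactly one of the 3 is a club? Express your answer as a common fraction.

One ordering (a club drawn first) has probability 3/9 × 6/8 × 5/7 = 90/504 = 5/28.
There are C(3,1) = 3 such orderings, each equally likely, so P = 3 × 5/28 = 15/28.

15/28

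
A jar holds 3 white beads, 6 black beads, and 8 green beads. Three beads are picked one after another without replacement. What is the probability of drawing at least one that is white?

79/170

P(no white) = 14/17 × 13/16 × 12/15 = 2184/4080 = 91/170.
P(at least one) = 1 − 91/170 = 79/170.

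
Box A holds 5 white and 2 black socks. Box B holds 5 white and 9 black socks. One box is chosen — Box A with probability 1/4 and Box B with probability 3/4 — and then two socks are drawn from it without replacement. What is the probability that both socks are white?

From Box A: P(both white) = (5/7)(4/6) = 10/21.
From Box B: P(both white) = (5/14)(4/13) = 10/91.
Total probability = (1/4)(10/21) + (3/4)(10/91) = 55/273.

55/273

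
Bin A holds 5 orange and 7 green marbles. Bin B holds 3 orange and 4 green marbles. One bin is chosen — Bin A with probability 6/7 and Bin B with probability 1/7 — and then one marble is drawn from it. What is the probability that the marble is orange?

41/98

From Bin A: P(orange) = 5/12.
From Bin B: P(orange) = 3/7.
Total probability = (6/7)(5/12) + (1/7)(3/7) = 41/98.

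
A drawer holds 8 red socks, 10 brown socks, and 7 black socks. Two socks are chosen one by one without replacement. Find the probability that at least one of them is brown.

P(no brown) = 15/25 × 14/24 = 210/600 = 7/20.
P(at least one) = 1 − 7/20 = 13/20.

13/20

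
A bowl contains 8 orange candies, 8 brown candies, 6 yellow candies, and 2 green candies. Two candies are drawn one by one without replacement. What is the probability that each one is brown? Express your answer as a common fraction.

7/69

P(all brown) = 8/24 × 7/23 = 56/552 = 7/69.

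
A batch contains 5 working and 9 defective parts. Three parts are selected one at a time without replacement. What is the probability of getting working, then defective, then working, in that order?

Chain rule:
P = 5/14 × 9/13 × 4/12 = 180/2184 = 15/182.

15/182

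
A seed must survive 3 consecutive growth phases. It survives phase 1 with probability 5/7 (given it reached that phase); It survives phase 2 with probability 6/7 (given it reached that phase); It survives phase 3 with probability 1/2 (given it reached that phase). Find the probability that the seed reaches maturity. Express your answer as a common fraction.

Each stage is reached only if all earlier stages succeed, so
P = 5/7 × 6/7 × 1/2 = 30/98 = 15/49.

15/49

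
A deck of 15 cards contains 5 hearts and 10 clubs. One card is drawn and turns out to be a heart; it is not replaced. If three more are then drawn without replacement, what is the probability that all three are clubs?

After the first draw, 10 of the remaining 14 cards are clubs.
P = 10/14 × 9/13 × 8/12 = 720/2184 = 30/91.

30/91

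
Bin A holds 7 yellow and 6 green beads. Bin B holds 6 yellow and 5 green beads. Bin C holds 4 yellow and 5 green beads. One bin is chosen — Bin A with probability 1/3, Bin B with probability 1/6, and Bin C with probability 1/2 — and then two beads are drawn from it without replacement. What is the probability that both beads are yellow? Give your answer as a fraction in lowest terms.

125/572

From Bin A: P(both yellow) = (7/13)(6/12) = 7/26.
From Bin B: P(both yellow) = (6/11)(5/10) = 3/11.
From Bin C: P(both yellow) = (4/9)(3/8) = 1/6.
Total probability = (1/3)(7/26) + (1/6)(3/11) + (1/2)(1/6) = 125/572.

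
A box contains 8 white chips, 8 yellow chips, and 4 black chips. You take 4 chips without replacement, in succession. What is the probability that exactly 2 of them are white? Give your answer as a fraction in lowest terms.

616/1615

One ordering (white drawn first) has probability 8/20 × 7/19 × 12/18 × 11/17 = 7392/116280 = 308/4845.
There are C(4,2) = 6 such orderings, each equally likely, so P = 6 × 308/4845 = 616/1615.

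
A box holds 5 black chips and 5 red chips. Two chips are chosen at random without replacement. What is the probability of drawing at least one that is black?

7/9

P(no black) = 5/10 × 4/9 = 20/90 = 2/9.
P(at least one) = 1 − 2/9 = 7/9.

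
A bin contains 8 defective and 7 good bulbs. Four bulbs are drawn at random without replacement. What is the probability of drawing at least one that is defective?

38/39

P(no defective) = 7/15 × 6/14 × 5/13 × 4/12 = 840/32760 = 1/39.
P(at least one) = 1 − 1/39 = 38/39.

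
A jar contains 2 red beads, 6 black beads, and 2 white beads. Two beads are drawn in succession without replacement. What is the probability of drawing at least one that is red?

17/45

P(no red) = 8/10 × 7/9 = 56/90 = 28/45.
P(at least one) = 1 − 28/45 = 17/45.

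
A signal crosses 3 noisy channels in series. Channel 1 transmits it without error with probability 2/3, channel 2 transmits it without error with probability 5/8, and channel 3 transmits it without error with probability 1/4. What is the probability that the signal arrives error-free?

5/48

Each stage is reached only if all earlier stages succeed, so
P = 2/3 × 5/8 × 1/4 = 10/96 = 5/48.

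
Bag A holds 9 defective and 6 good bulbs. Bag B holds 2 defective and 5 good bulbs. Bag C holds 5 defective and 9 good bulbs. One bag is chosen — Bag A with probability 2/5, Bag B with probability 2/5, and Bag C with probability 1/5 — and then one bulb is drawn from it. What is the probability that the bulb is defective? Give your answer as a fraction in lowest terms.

From Bag A: P(defective) = 9/15.
From Bag B: P(defective) = 2/7.
From Bag C: P(defective) = 5/14.
Total probability = (2/5)(9/15) + (2/5)(2/7) + (1/5)(5/14) = 149/350.

149/350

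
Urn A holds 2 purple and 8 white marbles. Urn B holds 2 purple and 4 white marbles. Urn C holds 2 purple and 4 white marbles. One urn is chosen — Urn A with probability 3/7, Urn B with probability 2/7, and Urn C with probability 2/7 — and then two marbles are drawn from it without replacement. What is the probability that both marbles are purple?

1/21

From Urn A: P(both purple) = (2/10)(1/9) = 1/45.
From Urn B: P(both purple) = (2/6)(1/5) = 1/15.
From Urn C: P(both purple) = (2/6)(1/5) = 1/15.
Total probability = (3/7)(1/45) + (2/7)(1/15) + (2/7)(1/15) = 1/21.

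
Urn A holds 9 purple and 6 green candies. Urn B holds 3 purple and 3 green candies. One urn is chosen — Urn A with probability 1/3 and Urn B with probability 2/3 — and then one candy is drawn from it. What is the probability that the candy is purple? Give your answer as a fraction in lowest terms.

From Urn A: P(purple) = 9/15.
From Urn B: P(purple) = 3/6.
Total probability = (1/3)(9/15) + (2/3)(3/6) = 8/15.

8/15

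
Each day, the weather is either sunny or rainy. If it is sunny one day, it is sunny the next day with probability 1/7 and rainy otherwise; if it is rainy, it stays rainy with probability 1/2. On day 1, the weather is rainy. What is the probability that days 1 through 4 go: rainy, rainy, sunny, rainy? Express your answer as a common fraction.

Day 1 is given. For each transition, use the conditional probability from the current state:
P(rainy | rainy) = 1/2; P(sunny | rainy) = 1/2; P(rainy | sunny) = 6/7.
P = 1/2 × 1/2 × 6/7 = 6/28 = 3/14.

3/14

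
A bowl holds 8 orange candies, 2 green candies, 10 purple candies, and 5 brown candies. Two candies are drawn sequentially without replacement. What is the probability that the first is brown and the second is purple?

Multiply the probability of each draw given the previous ones:
P = 5/25 × 10/24 = 50/600 = 1/12.

1/12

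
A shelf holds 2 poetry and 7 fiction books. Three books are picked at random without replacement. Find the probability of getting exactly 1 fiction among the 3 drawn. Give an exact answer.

1/12

One ordering (fiction drawn first) has probability 7/9 × 2/8 × 1/7 = 14/504 = 1/36.
There are C(3,1) = 3 such orderings, each equally likely, so P = 3 × 1/36 = 1/12.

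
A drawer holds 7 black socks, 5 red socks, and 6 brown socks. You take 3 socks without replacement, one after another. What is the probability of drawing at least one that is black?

217/272

P(no black) = 11/18 × 10/17 × 9/16 = 990/4896 = 55/272.
P(at least one) = 1 − 55/272 = 217/272.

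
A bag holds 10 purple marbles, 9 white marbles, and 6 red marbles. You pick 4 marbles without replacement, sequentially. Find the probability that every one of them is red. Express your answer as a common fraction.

3/2530

P(every draw is red) = 6/25 × 5/24 × 4/23 × 3/22 = 360/303600 = 3/2530.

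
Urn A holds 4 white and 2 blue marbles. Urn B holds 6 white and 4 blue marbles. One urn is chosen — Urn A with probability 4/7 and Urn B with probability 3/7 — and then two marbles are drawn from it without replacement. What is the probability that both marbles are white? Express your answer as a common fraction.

13/35

From Urn A: P(both white) = (4/6)(3/5) = 2/5.
From Urn B: P(both white) = (6/10)(5/9) = 1/3.
Total probability = (4/7)(2/5) + (3/7)(1/3) = 13/35.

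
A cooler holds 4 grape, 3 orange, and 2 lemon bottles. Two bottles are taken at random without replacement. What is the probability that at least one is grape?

P(no grape) = 5/9 × 4/8 = 20/72 = 5/18.
P(at least one) = 1 − 5/18 = 13/18.

13/18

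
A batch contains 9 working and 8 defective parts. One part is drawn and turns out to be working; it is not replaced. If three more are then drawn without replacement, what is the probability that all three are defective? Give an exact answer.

After the first draw, 8 of the remaining 16 parts are defective.
P = 8/16 × 7/15 × 6/14 = 336/3360 = 1/10.

1/10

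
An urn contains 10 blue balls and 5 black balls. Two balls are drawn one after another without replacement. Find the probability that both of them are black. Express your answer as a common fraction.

2/21

P(every draw is black) = 5/15 × 4/14 = 20/210 = 2/21.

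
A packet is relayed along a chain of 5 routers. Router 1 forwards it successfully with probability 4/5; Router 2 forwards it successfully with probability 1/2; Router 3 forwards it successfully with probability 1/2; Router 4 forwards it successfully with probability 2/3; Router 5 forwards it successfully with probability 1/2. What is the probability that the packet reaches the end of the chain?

The events are sequential, so multiply the conditional probabilities:
P = 4/5 × 1/2 × 1/2 × 2/3 × 1/2 = 8/120 = 1/15.

1/15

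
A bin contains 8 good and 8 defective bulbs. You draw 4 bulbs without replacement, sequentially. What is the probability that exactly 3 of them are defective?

One ordering (defective drawn first) has probability 8/16 × 7/15 × 6/14 × 8/13 = 2688/43680 = 4/65.
There are C(4,3) = 4 such orderings, each equally likely, so P = 4 × 4/65 = 16/65.

16/65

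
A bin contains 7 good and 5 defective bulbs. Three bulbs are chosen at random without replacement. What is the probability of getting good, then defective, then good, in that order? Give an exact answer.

Multiply the probability of each draw given the previous ones:
P = 7/12 × 5/11 × 6/10 = 210/1320 = 7/44.

7/44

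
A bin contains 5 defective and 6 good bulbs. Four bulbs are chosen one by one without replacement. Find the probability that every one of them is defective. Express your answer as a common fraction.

P(all defective) = 5/11 × 4/10 × 3/9 × 2/8 = 120/7920 = 1/66.

1/66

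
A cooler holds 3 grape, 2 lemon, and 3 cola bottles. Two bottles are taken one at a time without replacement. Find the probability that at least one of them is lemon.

13/28

P(no lemon) = 6/8 × 5/7 = 30/56 = 15/28.
P(at least one) = 1 − 15/28 = 13/28.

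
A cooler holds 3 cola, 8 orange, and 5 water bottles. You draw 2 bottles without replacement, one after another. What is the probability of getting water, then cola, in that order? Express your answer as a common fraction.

Multiply the probability of each draw given the previous ones:
P = 5/16 × 3/15 = 15/240 = 1/16.

1/16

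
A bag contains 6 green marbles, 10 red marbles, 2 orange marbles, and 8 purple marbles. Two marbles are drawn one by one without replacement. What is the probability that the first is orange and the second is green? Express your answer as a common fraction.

6/325

Multiply the probability of each draw given the previous ones:
P = 2/26 × 6/25 = 12/650 = 6/325.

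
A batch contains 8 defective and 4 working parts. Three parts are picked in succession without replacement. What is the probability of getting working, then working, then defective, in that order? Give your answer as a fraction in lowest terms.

4/55

Multiply the probability of each draw given the previous ones:
P = 4/12 × 3/11 × 8/10 = 96/1320 = 4/55.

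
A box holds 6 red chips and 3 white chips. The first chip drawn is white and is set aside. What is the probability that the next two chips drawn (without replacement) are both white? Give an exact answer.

With the first chip removed, 2 white remain out of 8.
P = 2/8 × 1/7 = 2/56 = 1/28.

1/28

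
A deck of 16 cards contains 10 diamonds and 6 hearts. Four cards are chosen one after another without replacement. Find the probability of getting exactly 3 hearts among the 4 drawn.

10/91

One ordering (hearts drawn first) has probability 6/16 × 5/15 × 4/14 × 10/13 = 1200/43680 = 5/182.
There are C(4,3) = 4 such orderings, each equally likely, so P = 4 × 5/182 = 10/91.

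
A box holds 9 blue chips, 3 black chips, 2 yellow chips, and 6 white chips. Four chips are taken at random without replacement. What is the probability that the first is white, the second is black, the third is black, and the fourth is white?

1/646

Chain rule:
P = 6/20 × 3/19 × 2/18 × 5/17 = 180/116280 = 1/646.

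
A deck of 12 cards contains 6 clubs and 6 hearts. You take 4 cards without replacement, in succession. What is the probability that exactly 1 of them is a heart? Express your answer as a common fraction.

8/33

One ordering (a heart drawn first) has probability 6/12 × 6/11 × 5/10 × 4/9 = 720/11880 = 2/33.
There are C(4,1) = 4 such orderings, each equally likely, so P = 4 × 2/33 = 8/33.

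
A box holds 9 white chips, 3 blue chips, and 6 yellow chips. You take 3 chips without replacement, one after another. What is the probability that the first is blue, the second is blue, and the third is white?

3/272

Each draw changes the counts, so multiply the conditional probabilities along the sequence:
P = 3/18 × 2/17 × 9/16 = 54/4896 = 3/272.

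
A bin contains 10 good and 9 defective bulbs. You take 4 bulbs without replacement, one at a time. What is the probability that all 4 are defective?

P = 9/19 × 8/18 × 7/17 × 6/16 = 3024/93024 = 21/646.

21/646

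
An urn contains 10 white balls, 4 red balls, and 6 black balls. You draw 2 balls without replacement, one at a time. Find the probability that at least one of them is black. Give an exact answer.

P(no black) = 14/20 × 13/19 = 182/380 = 91/190.
P(at least one) = 1 − 91/190 = 99/190.

99/190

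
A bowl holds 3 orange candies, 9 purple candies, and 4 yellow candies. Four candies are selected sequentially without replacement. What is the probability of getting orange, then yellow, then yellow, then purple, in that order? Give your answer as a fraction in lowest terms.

Multiply the probability of each draw given the previous ones:
P = 3/16 × 4/15 × 3/14 × 9/13 = 324/43680 = 27/3640.

27/3640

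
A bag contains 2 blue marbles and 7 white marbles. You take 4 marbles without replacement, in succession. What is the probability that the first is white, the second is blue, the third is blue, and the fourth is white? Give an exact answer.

1/36

Multiply the probability of each draw given the previous ones:
P = 7/9 × 2/8 × 1/7 × 6/6 = 84/3024 = 1/36.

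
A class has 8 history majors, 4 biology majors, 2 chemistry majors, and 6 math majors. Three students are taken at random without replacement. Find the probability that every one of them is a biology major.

1/285

P(every draw is a biology major) = 4/20 × 3/19 × 2/18 = 24/6840 = 1/285.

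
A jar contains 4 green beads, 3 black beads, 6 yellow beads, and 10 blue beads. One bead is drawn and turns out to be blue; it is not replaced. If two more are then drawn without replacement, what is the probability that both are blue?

12/77

After the first draw, 9 of the remaining 22 beads are blue.
P = 9/22 × 8/21 = 72/462 = 12/77.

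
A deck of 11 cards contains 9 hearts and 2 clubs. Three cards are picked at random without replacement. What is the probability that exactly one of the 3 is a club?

24/55

One ordering (a club drawn first) has probability 2/11 × 9/10 × 8/9 = 144/990 = 8/55.
There are C(3,1) = 3 such orderings, each equally likely, so P = 3 × 8/55 = 24/55.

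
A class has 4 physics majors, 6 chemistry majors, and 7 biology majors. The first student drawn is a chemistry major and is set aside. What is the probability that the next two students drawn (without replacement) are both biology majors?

7/40

With the first student removed, 7 biology majors remain out of 16.
P = 7/16 × 6/15 = 42/240 = 7/40.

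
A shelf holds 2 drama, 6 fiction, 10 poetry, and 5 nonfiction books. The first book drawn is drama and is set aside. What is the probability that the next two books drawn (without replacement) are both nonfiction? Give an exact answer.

With the first book removed, 5 nonfiction remain out of 22.
P = 5/22 × 4/21 = 20/462 = 10/231.

10/231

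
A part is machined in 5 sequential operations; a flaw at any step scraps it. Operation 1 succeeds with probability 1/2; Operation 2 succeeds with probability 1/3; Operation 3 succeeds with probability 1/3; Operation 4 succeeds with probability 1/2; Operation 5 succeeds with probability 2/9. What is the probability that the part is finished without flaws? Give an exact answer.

The events are sequential, so multiply the conditional probabilities:
P = 1/2 × 1/3 × 1/3 × 1/2 × 2/9 = 2/324 = 1/162.

1/162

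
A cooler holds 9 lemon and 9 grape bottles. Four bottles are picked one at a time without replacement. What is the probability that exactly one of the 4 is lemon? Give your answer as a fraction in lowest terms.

21/85

One ordering (lemon drawn first) has probability 9/18 × 9/17 × 8/16 × 7/15 = 4536/73440 = 21/340.
There are C(4,1) = 4 such orderings, each equally likely, so P = 4 × 21/340 = 21/85.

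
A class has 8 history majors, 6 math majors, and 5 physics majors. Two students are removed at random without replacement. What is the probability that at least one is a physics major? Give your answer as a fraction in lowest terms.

P(no physics majors) = 14/19 × 13/18 = 182/342 = 91/171.
P(at least one) = 1 − 91/171 = 80/171.

80/171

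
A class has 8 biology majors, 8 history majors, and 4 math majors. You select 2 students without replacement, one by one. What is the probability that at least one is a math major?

P(no math majors) = 16/20 × 15/19 = 240/380 = 12/19.
P(at least one) = 1 − 12/19 = 7/19.

7/19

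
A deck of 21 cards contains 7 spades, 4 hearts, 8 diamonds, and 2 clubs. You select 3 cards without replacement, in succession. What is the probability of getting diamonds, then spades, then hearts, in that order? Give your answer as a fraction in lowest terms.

Multiply the probability of each draw given the previous ones:
P = 8/21 × 7/20 × 4/19 = 224/7980 = 8/285.

8/285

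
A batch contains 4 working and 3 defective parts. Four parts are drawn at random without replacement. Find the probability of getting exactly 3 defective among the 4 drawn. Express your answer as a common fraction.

One ordering (defective drawn first) has probability 3/7 × 2/6 × 1/5 × 4/4 = 24/840 = 1/35.
There are C(4,3) = 4 such orderings, each equally likely, so P = 4 × 1/35 = 4/35.

4/35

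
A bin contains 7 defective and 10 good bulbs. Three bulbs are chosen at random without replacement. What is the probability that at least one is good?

129/136

P(no good) = 7/17 × 6/16 × 5/15 = 210/4080 = 7/136.
P(at least one) = 1 − 7/136 = 129/136.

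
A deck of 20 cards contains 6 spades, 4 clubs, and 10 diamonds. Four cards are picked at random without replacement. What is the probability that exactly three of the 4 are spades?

56/969

One ordering (spades drawn first) has probability 6/20 × 5/19 × 4/18 × 14/17 = 1680/116280 = 14/969.
There are C(4,3) = 4 such orderings, each equally likely, so P = 4 × 14/969 = 56/969.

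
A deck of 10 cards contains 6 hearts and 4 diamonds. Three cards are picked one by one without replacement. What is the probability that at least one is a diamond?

5/6

P(no diamonds) = 6/10 × 5/9 × 4/8 = 120/720 = 1/6.
P(at least one) = 1 − 1/6 = 5/6.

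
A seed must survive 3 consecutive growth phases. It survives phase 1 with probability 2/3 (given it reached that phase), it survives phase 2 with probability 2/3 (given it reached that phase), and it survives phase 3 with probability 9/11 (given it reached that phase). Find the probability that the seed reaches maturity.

4/11

Each stage is reached only if all earlier stages succeed, so
P = 2/3 × 2/3 × 9/11 = 36/99 = 4/11.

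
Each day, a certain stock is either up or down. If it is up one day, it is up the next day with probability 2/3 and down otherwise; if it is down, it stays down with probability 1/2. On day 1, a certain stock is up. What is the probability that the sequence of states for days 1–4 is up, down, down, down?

Day 1 is given. For each transition, use the conditional probability from the current state:
P(down | up) = 1/3; P(down | down) = 1/2; P(down | down) = 1/2.
P = 1/3 × 1/2 × 1/2 = 1/12.

1/12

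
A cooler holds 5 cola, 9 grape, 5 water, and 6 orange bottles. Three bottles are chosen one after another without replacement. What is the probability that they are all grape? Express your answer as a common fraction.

P(every draw is grape) = 9/25 × 8/24 × 7/23 = 504/13800 = 21/575.

21/575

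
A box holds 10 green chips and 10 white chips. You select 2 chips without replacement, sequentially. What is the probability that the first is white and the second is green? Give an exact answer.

5/19

Multiply the probability of each draw given the previous ones:
P = 10/20 × 10/19 = 100/380 = 5/19.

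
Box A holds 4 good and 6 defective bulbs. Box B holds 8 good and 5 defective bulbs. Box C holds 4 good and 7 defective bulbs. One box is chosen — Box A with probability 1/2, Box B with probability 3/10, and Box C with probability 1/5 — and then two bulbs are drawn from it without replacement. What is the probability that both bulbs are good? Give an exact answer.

From Box A: P(both good) = (4/10)(3/9) = 2/15.
From Box B: P(both good) = (8/13)(7/12) = 14/39.
From Box C: P(both good) = (4/11)(3/10) = 6/55.
Total probability = (1/2)(2/15) + (3/10)(14/39) + (1/5)(6/55) = 2104/10725.

2104/10725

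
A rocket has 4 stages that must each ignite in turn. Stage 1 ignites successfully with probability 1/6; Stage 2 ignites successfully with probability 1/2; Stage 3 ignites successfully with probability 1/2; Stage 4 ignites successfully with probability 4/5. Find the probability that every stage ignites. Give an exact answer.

Each stage is reached only if all earlier stages succeed, so
P = 1/6 × 1/2 × 1/2 × 4/5 = 4/120 = 1/30.

1/30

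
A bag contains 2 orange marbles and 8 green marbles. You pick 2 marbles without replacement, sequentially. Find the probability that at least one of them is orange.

P(no orange) = 8/10 × 7/9 = 56/90 = 28/45.
P(at least one) = 1 − 28/45 = 17/45.

17/45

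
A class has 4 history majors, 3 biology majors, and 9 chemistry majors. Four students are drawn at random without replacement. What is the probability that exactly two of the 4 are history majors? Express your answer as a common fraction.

One ordering (history majors drawn first) has probability 4/16 × 3/15 × 12/14 × 11/13 = 1584/43680 = 33/910.
There are C(4,2) = 6 such orderings, each equally likely, so P = 6 × 33/910 = 99/455.

99/455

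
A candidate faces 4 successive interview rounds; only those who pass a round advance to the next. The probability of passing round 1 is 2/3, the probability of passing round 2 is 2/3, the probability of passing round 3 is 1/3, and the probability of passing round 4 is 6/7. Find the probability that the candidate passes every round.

8/63

The events are sequential, so multiply the conditional probabilities:
P = 2/3 × 2/3 × 1/3 × 6/7 = 24/189 = 8/63.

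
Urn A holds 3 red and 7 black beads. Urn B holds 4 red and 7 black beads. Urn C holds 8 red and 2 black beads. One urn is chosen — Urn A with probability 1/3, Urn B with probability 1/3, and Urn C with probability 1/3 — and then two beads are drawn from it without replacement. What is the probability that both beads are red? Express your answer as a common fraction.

79/297

From Urn A: P(both red) = (3/10)(2/9) = 1/15.
From Urn B: P(both red) = (4/11)(3/10) = 6/55.
From Urn C: P(both red) = (8/10)(7/9) = 28/45.
Total probability = (1/3)(1/15) + (1/3)(6/55) + (1/3)(28/45) = 79/297.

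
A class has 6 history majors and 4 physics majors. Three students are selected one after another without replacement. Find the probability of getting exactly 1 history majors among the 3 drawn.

3/10

One ordering (a history major drawn first) has probability 6/10 × 4/9 × 3/8 = 72/720 = 1/10.
There are C(3,1) = 3 such orderings, each equally likely, so P = 3 × 1/10 = 3/10.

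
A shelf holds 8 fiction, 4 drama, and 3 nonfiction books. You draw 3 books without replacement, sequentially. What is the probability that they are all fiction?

8/65

P = 8/15 × 7/14 × 6/13 = 336/2730 = 8/65.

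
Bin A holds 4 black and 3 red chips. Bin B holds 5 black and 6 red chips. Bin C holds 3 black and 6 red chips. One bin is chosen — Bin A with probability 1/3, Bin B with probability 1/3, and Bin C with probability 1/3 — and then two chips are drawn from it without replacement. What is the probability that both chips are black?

From Bin A: P(both black) = (4/7)(3/6) = 2/7.
From Bin B: P(both black) = (5/11)(4/10) = 2/11.
From Bin C: P(both black) = (3/9)(2/8) = 1/12.
Total probability = (1/3)(2/7) + (1/3)(2/11) + (1/3)(1/12) = 509/2772.

509/2772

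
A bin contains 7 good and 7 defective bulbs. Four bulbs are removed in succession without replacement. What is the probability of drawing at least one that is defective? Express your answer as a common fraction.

138/143

P(no defective) = 7/14 × 6/13 × 5/12 × 4/11 = 840/24024 = 5/143.
P(at least one) = 1 − 5/143 = 138/143.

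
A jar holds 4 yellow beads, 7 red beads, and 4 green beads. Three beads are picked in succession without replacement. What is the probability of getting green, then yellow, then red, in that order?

Multiply the probability of each draw given the previous ones:
P = 4/15 × 4/14 × 7/13 = 112/2730 = 8/195.

8/195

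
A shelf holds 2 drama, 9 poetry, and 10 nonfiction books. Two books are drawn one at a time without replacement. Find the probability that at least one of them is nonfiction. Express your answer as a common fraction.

31/42

P(no nonfiction) = 11/21 × 10/20 = 110/420 = 11/42.
P(at least one) = 1 − 11/42 = 31/42.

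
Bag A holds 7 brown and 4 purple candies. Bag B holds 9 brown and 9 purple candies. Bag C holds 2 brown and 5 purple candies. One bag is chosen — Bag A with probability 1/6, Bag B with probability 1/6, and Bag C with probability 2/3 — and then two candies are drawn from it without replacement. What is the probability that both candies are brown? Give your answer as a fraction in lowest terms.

From Bag A: P(both brown) = (7/11)(6/10) = 21/55.
From Bag B: P(both brown) = (9/18)(8/17) = 4/17.
From Bag C: P(both brown) = (2/7)(1/6) = 1/21.
Total probability = (1/6)(21/55) + (1/6)(4/17) + (2/3)(1/21) = 15857/117810.

15857/117810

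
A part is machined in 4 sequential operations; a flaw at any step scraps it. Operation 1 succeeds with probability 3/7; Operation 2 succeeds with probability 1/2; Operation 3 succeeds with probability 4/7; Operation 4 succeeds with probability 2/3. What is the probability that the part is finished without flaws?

The events are sequential, so multiply the conditional probabilities:
P = 3/7 × 1/2 × 4/7 × 2/3 = 24/294 = 4/49.

4/49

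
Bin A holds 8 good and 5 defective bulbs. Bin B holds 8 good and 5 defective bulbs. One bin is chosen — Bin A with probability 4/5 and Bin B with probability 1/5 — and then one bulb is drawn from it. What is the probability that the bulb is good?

From Bin A: P(good) = 8/13.
From Bin B: P(good) = 8/13.
Total probability = (4/5)(8/13) + (1/5)(8/13) = 8/13.

8/13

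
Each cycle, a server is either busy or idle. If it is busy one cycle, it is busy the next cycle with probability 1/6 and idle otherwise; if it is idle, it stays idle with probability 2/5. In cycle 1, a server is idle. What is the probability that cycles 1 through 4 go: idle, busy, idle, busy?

Cycle 1 is given. For each transition, use the conditional probability from the current state:
P(busy | idle) = 3/5; P(idle | busy) = 5/6; P(busy | idle) = 3/5.
P = 3/5 × 5/6 × 3/5 = 45/150 = 3/10.

3/10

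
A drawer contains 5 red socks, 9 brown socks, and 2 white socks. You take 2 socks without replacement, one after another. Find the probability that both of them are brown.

P(every draw is brown) = 9/16 × 8/15 = 72/240 = 3/10.

3/10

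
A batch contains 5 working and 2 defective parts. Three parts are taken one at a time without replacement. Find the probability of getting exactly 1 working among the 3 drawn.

One ordering (working drawn first) has probability 5/7 × 2/6 × 1/5 = 10/210 = 1/21.
There are C(3,1) = 3 such orderings, each equally likely, so P = 3 × 1/21 = 1/7.

1/7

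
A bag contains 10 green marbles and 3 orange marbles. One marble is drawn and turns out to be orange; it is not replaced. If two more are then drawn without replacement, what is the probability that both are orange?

1/66

After the first draw, 2 of the remaining 12 marbles are orange.
P = 2/12 × 1/11 = 2/132 = 1/66.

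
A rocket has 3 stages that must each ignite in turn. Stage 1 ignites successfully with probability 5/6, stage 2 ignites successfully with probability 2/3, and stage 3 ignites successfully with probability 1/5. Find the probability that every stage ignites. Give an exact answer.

1/9

Each stage is reached only if all earlier stages succeed, so
P = 5/6 × 2/3 × 1/5 = 10/90 = 1/9.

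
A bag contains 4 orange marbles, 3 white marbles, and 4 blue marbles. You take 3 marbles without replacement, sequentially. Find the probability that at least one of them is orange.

P(no orange) = 7/11 × 6/10 × 5/9 = 210/990 = 7/33.
P(at least one) = 1 − 7/33 = 26/33.

26/33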